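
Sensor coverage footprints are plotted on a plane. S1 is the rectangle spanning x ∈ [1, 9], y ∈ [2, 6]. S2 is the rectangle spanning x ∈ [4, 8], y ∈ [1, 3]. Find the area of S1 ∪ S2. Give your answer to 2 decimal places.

36.00

By inclusion–exclusion:
Individual areas: |S1| = 32, |S2| = 8.
|S1∩S2|: x∈[4,8], y∈[2,3] → 4·1 = 4.
|S1 ∪ S2| = 40 − 4 = 36.00.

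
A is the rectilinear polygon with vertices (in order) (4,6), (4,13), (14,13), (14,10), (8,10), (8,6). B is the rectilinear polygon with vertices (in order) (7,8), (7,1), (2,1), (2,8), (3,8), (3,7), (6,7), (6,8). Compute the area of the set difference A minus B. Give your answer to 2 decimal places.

42.00

|A| = 46, |A∩B| = 4.
|A ∖ B| = |A| − |A∩B| = 46 − 4 = 42.00.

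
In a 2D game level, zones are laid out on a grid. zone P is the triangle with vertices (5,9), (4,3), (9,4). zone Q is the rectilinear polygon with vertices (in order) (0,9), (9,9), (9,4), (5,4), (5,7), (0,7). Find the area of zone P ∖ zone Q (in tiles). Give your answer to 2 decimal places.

4.17

|zone P| = 14.5, |zone P∩zone Q| = 10.3333.
|zone P ∖ zone Q| = |zone P| − |zone P∩zone Q| = 14.5 − 10.3333 = 4.17.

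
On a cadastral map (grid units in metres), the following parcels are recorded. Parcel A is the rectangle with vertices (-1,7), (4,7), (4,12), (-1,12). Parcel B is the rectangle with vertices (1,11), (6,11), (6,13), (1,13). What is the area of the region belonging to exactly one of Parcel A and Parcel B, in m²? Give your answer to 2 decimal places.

29.00

|Parcel A∩Parcel B|: x∈[1,4], y∈[11,12] → 3·1 = 3.
|Parcel A △ Parcel B| = |Parcel A| + |Parcel B| − 2·|Parcel A∩Parcel B| = 25 + 10 − 6 = 29.00.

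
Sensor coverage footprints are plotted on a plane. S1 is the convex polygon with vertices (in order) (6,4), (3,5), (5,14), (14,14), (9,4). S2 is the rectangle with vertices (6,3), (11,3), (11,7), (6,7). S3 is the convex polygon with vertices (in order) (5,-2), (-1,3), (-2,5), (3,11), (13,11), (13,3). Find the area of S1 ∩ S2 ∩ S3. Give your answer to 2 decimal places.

11.25

The intersection is the polygon with vertices (6,4), (6,7), (10.5,7), (9,4).
By the shoelace formula its area is 11.25.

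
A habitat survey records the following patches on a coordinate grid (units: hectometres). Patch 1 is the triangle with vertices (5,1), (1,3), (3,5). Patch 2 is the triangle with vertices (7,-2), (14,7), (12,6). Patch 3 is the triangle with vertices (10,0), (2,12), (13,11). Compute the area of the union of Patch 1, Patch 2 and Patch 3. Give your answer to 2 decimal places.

71.68

By inclusion–exclusion:
Individual areas: |Patch 1| = 6, |Patch 2| = 5.5, |Patch 3| = 62.
|Patch 1∩Patch 2| = 0.
|Patch 1∩Patch 3| = 0.
|Patch 2∩Patch 3| = 1.818.
|Patch 1∩Patch 2∩Patch 3| = 0.
|Patch 1 ∪ Patch 2 ∪ Patch 3| = 73.5 − 1.818 + 0 = 71.68.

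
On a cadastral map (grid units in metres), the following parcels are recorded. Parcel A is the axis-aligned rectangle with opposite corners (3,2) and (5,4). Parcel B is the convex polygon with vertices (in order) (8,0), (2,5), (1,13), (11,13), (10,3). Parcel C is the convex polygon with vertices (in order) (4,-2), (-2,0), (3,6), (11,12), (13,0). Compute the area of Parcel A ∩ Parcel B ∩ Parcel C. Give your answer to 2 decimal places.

The intersection is the polygon with vertices (5,2.5), (3.2,4), (5,4).
By the shoelace formula its area is 1.35.

1.35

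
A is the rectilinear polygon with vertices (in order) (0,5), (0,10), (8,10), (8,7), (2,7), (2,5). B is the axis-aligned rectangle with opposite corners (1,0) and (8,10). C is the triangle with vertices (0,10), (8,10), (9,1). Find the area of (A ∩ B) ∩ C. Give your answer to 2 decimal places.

The region (A ∩ B) ∩ C is the polygon with vertices (8,7), (3,7), (1,9), (1,10), (8,10).
By the shoelace formula its area is 19.00.

19.00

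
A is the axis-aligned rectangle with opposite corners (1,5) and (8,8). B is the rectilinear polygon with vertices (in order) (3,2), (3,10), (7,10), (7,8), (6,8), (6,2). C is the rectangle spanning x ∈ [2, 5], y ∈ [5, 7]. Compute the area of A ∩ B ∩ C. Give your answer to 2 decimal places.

The intersection is the polygon with vertices (3,5), (3,7), (5,7), (5,5).
By the shoelace formula its area is 4.00.

4.00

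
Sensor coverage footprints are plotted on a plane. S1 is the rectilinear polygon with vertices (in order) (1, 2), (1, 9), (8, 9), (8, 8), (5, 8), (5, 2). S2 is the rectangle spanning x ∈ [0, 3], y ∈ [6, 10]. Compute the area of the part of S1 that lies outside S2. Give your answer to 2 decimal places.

|S1| = 31, |S1∩S2| = 6.
|S1 ∖ S2| = |S1| − |S1∩S2| = 31 − 6 = 25.00.

25.00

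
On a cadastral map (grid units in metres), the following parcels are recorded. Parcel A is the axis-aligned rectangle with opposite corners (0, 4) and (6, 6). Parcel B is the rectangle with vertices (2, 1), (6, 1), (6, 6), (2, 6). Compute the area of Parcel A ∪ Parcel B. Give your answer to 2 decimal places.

By inclusion–exclusion:
Individual areas: |Parcel A| = 12, |Parcel B| = 20.
|Parcel A∩Parcel B|: x∈[2,6], y∈[4,6] → 4·2 = 8.
|Parcel A ∪ Parcel B| = 32 − 8 = 24.00.

24.00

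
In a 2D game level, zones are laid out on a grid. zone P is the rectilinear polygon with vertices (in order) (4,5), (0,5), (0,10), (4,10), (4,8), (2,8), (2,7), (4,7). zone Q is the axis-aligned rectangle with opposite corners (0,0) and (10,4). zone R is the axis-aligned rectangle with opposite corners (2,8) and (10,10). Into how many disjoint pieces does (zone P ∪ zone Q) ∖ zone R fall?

2

(zone P ∪ zone Q) ∖ zone R splits into 2 disjoint pieces (area 14, area 40).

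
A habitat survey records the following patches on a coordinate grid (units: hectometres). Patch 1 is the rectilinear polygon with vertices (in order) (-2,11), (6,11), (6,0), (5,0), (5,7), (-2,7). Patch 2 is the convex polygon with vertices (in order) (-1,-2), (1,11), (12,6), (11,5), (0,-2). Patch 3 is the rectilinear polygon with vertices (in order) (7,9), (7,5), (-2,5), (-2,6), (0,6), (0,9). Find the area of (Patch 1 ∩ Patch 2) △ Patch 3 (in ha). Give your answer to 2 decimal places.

|Patch 1 ∩ Patch 2| = 21.049.
|(Patch 1 ∩ Patch 2) ∩ Patch 3| = 12.8413.
|(Patch 1 ∩ Patch 2) △ Patch 3| = 21.049 + 30 − 25.6825 = 25.37.

25.37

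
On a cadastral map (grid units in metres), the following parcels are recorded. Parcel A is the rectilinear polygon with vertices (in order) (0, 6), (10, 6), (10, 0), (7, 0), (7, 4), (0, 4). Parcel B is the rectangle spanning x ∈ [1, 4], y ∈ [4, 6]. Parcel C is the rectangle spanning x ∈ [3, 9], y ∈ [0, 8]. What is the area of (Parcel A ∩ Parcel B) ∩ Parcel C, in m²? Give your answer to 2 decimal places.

The region (Parcel A ∩ Parcel B) ∩ Parcel C is the polygon with vertices (4,4), (3,4), (3,6), (4,6).
By the shoelace formula its area is 2.00.

2.00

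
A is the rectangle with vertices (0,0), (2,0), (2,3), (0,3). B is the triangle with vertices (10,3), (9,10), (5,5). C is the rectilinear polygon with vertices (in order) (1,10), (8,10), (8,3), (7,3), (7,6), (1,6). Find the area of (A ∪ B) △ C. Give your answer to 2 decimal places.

|A ∪ B| = 22.5.
|(A ∪ B) ∩ C| = 5.025.
|(A ∪ B) △ C| = 22.5 + 31 − 10.05 = 43.45.

43.45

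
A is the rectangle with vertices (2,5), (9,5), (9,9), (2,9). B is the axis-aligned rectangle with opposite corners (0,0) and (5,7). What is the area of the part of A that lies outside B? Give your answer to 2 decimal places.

22.00

|A∩B|: x∈[2,5], y∈[5,7] → 3·2 = 6.
|A| = 28.
|A ∖ B| = |A| − |A∩B| = 28 − 6 = 22.00.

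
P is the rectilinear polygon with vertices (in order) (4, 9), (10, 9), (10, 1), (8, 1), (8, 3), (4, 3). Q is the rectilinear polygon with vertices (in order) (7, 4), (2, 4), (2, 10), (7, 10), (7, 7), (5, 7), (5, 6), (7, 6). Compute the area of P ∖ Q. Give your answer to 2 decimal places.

27.00

|P| = 40, |P∩Q| = 13.
|P ∖ Q| = |P| − |P∩Q| = 40 − 13 = 27.00.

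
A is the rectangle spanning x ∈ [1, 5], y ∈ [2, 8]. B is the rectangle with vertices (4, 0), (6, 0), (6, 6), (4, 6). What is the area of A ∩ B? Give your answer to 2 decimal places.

|A∩B|: x∈[4,5], y∈[2,6] → 1·4 = 4.

4.00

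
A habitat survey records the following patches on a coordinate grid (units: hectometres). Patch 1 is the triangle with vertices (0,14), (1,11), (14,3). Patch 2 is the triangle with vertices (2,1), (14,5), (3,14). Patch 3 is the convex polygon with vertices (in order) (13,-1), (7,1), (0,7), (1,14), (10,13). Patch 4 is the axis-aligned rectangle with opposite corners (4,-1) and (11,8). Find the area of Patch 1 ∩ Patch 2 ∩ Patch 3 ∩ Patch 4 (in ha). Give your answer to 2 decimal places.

3.64

The intersection is the polygon with vertices (11,5.357), (11,4.846), (5.875,8), (7.636,8).
By the shoelace formula its area is 3.64.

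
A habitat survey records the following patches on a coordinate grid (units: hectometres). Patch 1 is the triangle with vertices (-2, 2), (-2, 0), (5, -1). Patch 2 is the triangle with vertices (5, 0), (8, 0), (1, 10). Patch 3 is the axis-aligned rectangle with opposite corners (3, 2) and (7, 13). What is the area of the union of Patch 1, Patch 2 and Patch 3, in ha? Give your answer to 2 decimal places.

By inclusion–exclusion:
Individual areas: |Patch 1| = 7, |Patch 2| = 15, |Patch 3| = 44.
|Patch 1∩Patch 2| = 0.
|Patch 1∩Patch 3| = 0.
|Patch 2∩Patch 3| = 7.4571.
|Patch 1∩Patch 2∩Patch 3| = 0.
|Patch 1 ∪ Patch 2 ∪ Patch 3| = 66 − 7.4571 + 0 = 58.54.

58.54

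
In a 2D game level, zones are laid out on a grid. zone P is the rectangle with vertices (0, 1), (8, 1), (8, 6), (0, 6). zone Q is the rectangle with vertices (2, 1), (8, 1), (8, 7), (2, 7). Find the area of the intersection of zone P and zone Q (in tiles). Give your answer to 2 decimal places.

|zone P∩zone Q|: x∈[2,8], y∈[1,6] → 6·5 = 30.

30.00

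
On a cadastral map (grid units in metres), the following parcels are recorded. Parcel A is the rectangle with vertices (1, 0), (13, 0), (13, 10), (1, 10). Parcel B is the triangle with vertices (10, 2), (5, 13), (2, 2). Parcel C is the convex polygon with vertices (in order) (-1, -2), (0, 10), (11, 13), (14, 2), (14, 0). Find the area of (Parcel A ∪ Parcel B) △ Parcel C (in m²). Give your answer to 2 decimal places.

51.72

|Parcel A ∪ Parcel B| = 123.2727.
|(Parcel A ∪ Parcel B) ∩ Parcel C| = 119.7762.
|(Parcel A ∪ Parcel B) △ Parcel C| = 123.2727 + 168 − 239.5524 = 51.72.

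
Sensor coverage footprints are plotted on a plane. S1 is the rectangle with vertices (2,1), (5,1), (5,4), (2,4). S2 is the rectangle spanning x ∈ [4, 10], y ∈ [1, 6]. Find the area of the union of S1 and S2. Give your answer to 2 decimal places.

By inclusion–exclusion:
Individual areas: |S1| = 9, |S2| = 30.
|S1∩S2|: x∈[4,5], y∈[1,4] → 1·3 = 3.
|S1 ∪ S2| = 39 − 3 = 36.00.

36.00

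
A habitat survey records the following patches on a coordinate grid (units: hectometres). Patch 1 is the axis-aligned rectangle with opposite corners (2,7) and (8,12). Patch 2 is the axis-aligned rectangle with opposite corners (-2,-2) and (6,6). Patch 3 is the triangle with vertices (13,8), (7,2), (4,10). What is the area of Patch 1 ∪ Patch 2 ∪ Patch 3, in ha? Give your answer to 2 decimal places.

By inclusion–exclusion:
Individual areas: |Patch 1| = 30, |Patch 2| = 64, |Patch 3| = 33.
|Patch 1∩Patch 2| = 0 (no overlap).
|Patch 1∩Patch 3| = 8.5347.
|Patch 2∩Patch 3| = 0.3333.
|Patch 1∩Patch 2∩Patch 3| = 0.
|Patch 1 ∪ Patch 2 ∪ Patch 3| = 127 − 8.8681 + 0 = 118.13.

118.13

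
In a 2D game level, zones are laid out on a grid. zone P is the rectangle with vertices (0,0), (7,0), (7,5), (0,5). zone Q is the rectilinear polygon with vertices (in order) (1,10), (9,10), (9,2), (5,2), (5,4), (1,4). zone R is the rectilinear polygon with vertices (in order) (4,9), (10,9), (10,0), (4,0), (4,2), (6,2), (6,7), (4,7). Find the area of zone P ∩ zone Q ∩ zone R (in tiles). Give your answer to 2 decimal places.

3.00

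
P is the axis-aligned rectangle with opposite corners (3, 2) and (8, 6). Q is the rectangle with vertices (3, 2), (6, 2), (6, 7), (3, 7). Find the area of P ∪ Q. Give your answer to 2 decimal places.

23.00

By inclusion–exclusion:
Individual areas: |P| = 20, |Q| = 15.
|P∩Q|: x∈[3,6], y∈[2,6] → 3·4 = 12.
|P ∪ Q| = 35 − 12 = 23.00.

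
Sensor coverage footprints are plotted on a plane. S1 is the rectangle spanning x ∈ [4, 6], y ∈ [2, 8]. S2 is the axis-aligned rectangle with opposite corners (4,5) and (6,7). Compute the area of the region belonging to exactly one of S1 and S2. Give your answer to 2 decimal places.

8.00

|S1∩S2|: x∈[4,6], y∈[5,7] → 2·2 = 4.
|S1 △ S2| = |S1| + |S2| − 2·|S1∩S2| = 12 + 4 − 8 = 8.00.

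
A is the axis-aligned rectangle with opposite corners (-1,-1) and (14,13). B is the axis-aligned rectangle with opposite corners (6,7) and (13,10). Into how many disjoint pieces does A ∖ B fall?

1

A ∖ B is a single connected region.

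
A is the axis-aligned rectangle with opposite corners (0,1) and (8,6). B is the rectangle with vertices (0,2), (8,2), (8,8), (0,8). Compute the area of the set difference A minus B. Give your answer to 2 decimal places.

8.00

|A∩B|: x∈[0,8], y∈[2,6] → 8·4 = 32.
|A| = 40.
|A ∖ B| = |A| − |A∩B| = 40 − 32 = 8.00.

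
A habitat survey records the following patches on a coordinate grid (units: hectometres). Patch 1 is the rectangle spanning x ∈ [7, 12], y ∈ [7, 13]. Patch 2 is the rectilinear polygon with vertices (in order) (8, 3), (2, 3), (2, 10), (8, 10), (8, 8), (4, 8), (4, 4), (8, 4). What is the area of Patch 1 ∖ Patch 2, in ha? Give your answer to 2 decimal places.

28.00

|Patch 1| = 30, |Patch 1∩Patch 2| = 2.
|Patch 1 ∖ Patch 2| = |Patch 1| − |Patch 1∩Patch 2| = 30 − 2 = 28.00.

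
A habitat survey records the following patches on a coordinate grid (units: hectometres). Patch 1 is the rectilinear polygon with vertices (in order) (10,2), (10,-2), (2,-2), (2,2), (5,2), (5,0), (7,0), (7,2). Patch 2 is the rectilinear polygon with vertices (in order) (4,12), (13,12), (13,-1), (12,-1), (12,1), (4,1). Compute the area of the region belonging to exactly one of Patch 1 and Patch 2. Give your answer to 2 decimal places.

|Patch 1| = 28, |Patch 2| = 101, |Patch 1∩Patch 2| = 4.
|Patch 1 △ Patch 2| = |Patch 1| + |Patch 2| − 2·|Patch 1∩Patch 2| = 28 + 101 − 8 = 121.00.

121.00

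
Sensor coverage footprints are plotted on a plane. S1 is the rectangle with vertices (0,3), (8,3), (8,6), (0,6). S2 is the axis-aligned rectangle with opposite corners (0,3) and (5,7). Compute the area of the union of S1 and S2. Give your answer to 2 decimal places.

By inclusion–exclusion:
Individual areas: |S1| = 24, |S2| = 20.
|S1∩S2|: x∈[0,5], y∈[3,6] → 5·3 = 15.
|S1 ∪ S2| = 44 − 15 = 29.00.

29.00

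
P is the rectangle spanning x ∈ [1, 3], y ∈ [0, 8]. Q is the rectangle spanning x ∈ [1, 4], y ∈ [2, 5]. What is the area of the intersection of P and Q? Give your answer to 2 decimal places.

|P∩Q|: x∈[1,3], y∈[2,5] → 2·3 = 6.

6.00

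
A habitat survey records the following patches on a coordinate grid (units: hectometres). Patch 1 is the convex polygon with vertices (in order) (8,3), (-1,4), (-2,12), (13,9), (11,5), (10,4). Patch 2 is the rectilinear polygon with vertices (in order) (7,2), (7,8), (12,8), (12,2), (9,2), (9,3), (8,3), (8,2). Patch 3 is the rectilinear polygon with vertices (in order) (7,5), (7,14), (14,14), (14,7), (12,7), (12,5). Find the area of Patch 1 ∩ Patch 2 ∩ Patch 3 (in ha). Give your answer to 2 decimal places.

The intersection is the polygon with vertices (7,8), (12,8), (12,7), (11,5), (7,5).
By the shoelace formula its area is 14.00.

14.00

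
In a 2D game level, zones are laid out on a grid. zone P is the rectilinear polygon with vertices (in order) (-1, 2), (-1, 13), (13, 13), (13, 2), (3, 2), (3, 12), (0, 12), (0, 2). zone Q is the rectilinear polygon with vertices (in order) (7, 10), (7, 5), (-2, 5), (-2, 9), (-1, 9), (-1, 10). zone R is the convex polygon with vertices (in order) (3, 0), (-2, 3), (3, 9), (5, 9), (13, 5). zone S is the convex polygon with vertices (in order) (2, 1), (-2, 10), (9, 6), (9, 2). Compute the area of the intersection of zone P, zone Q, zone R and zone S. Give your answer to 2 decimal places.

The intersection is the polygon with vertices (3,5), (3,8.182), (7,6.727), (7,5).
By the shoelace formula its area is 9.82.

9.82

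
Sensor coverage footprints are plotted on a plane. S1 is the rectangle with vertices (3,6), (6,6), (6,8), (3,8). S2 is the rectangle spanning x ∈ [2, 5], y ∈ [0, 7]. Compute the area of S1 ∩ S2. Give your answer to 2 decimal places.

|S1∩S2|: x∈[3,5], y∈[6,7] → 2·1 = 2.

2.00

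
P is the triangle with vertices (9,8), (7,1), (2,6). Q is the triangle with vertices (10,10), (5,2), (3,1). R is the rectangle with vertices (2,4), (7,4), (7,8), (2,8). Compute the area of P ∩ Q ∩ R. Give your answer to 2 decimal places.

1.34

The intersection is the polygon with vertices (7,6.143), (7,5.2), (6.25,4), (5.333,4).
By the shoelace formula its area is 1.34.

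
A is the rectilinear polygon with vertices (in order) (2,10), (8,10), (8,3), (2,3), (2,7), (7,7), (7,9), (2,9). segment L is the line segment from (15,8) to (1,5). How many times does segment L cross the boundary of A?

The segment meets the boundary at (2,5.214), (8,6.5).

2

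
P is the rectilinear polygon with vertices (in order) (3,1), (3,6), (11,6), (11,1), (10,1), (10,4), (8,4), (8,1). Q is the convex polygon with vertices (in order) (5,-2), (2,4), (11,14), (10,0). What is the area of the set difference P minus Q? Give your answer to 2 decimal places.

|P| = 34, |P∩Q| = 29.6444.
|P ∖ Q| = |P| − |P∩Q| = 34 − 29.6444 = 4.36.

4.36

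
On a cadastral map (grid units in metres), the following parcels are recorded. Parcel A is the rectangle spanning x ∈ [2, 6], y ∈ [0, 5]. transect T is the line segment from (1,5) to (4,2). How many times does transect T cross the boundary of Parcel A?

The segment meets the boundary at (2,4).

1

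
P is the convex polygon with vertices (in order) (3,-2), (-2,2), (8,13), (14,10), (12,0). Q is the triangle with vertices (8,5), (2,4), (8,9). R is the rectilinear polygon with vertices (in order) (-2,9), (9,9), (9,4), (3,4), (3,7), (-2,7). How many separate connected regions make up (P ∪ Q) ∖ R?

1

(P ∪ Q) ∖ R is a single connected region.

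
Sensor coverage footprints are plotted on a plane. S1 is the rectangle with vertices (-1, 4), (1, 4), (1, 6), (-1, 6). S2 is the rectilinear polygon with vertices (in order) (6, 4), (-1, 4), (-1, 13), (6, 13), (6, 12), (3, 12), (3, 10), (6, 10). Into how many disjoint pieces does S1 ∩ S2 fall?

1

S1 ∩ S2 is a single connected region.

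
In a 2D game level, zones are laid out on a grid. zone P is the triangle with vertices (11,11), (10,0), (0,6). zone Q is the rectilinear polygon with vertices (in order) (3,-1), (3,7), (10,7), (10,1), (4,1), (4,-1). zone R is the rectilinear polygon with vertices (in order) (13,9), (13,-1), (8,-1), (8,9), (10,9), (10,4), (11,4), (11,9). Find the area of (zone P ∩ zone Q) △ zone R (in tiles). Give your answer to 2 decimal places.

|zone P ∩ zone Q| = 33.4667.
|(zone P ∩ zone Q) ∩ zone R| = 11.9667.
|(zone P ∩ zone Q) △ zone R| = 33.4667 + 45 − 23.9333 = 54.53.

54.53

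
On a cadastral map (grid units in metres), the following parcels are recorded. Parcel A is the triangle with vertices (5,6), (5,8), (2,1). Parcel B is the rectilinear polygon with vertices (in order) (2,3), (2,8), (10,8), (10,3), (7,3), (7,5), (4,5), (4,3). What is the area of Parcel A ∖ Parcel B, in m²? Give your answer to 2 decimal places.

0.48

|Parcel A| = 3, |Parcel A∩Parcel B| = 2.5238.
|Parcel A ∖ Parcel B| = |Parcel A| − |Parcel A∩Parcel B| = 3 − 2.5238 = 0.48.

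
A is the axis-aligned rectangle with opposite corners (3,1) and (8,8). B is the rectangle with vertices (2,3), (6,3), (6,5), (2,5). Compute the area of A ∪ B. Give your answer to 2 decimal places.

By inclusion–exclusion:
Individual areas: |A| = 35, |B| = 8.
|A∩B|: x∈[3,6], y∈[3,5] → 3·2 = 6.
|A ∪ B| = 43 − 6 = 37.00.

37.00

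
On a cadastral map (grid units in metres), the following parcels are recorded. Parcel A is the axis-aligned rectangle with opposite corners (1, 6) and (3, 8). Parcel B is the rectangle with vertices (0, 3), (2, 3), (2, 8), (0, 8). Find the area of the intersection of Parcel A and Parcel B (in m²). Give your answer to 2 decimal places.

|Parcel A∩Parcel B|: x∈[1,2], y∈[6,8] → 1·2 = 2.

2.00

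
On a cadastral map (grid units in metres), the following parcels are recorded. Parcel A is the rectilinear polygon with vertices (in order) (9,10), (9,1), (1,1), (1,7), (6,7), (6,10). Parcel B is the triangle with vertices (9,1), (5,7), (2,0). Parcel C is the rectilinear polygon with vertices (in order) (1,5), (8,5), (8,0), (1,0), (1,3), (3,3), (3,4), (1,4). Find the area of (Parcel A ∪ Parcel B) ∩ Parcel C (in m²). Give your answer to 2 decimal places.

29.21

|Parcel A ∪ Parcel B| = 60.2857.
|(Parcel A ∪ Parcel B) ∩ Parcel C| = 29.21.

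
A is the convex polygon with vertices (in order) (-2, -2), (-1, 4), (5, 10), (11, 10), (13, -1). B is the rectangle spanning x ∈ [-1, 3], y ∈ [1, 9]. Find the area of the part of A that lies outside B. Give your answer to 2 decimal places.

|A| = 134.5, |A∩B| = 20.
|A ∖ B| = |A| − |A∩B| = 134.5 − 20 = 114.50.

114.50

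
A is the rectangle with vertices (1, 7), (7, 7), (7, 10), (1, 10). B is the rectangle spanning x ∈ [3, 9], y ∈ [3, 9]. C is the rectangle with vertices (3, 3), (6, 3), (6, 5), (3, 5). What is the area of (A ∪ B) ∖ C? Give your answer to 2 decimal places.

40.00

|A ∪ B| = 46.
|(A ∪ B) ∩ C| = 6.
|(A ∪ B) ∖ C| = 46 − 6 = 40.00.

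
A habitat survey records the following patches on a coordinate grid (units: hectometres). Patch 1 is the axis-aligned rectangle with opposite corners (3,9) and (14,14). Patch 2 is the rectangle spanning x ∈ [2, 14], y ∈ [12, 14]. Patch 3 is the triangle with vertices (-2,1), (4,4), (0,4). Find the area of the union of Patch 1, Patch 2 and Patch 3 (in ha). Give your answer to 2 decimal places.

By inclusion–exclusion:
Individual areas: |Patch 1| = 55, |Patch 2| = 24, |Patch 3| = 6.
|Patch 1∩Patch 2|: x∈[3,14], y∈[12,14] → 11·2 = 22.
|Patch 1∩Patch 3| = 0.
|Patch 2∩Patch 3| = 0.
|Patch 1∩Patch 2∩Patch 3| = 0.
|Patch 1 ∪ Patch 2 ∪ Patch 3| = 85 − 22 + 0 = 63.00.

63.00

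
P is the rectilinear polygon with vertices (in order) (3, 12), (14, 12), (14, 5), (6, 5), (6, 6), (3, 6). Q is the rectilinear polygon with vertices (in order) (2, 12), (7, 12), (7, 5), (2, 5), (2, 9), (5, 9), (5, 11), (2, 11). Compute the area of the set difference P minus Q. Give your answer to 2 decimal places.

53.00

|P| = 74, |P∩Q| = 21.
|P ∖ Q| = |P| − |P∩Q| = 74 − 21 = 53.00.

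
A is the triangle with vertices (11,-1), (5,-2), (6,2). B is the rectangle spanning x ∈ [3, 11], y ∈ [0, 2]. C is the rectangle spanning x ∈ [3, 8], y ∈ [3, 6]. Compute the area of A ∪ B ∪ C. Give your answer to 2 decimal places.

38.67

By inclusion–exclusion:
Individual areas: |A| = 11.5, |B| = 16, |C| = 15.
|A∩B| = 3.8333.
|A∩C| = 0.
|B∩C| = 0 (no overlap).
|A∩B∩C| = 0.
|A ∪ B ∪ C| = 42.5 − 3.8333 + 0 = 38.67.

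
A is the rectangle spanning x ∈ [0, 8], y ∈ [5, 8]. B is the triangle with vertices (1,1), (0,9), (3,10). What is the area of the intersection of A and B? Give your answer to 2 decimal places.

5.73

The intersection is the polygon with vertices (2.556,8), (1.889,5), (0.5,5), (0.125,8).
By the shoelace formula its area is 5.73.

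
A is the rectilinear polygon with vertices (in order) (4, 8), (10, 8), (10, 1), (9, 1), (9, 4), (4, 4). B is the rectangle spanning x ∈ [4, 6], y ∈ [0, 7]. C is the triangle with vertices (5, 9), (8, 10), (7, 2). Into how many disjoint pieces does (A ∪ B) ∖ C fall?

(A ∪ B) ∖ C splits into 2 disjoint pieces (area 13, area 15.4286).

2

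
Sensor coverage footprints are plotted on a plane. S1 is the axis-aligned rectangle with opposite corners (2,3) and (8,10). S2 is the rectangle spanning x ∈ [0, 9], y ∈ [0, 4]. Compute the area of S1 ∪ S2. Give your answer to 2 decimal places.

By inclusion–exclusion:
Individual areas: |S1| = 42, |S2| = 36.
|S1∩S2|: x∈[2,8], y∈[3,4] → 6·1 = 6.
|S1 ∪ S2| = 78 − 6 = 72.00.

72.00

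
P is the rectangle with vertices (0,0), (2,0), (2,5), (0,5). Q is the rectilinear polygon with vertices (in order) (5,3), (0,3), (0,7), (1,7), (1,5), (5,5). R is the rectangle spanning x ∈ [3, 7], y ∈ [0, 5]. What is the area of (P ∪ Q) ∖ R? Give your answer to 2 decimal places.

14.00

|P ∪ Q| = 18.
|(P ∪ Q) ∩ R| = 4.
|(P ∪ Q) ∖ R| = 18 − 4 = 14.00.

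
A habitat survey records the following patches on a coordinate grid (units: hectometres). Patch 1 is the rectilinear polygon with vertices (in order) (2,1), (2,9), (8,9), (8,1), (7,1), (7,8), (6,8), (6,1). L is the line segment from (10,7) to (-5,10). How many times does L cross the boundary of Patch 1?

4

The segment meets the boundary at (2,8.6), (6,7.8), (7,7.6), (8,7.4).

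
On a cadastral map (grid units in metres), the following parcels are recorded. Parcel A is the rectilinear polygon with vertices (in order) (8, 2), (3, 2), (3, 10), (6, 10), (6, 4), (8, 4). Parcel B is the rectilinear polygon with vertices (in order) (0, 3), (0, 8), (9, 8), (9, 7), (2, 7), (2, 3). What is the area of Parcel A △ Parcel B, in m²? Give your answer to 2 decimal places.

|Parcel A| = 28, |Parcel B| = 17, |Parcel A∩Parcel B| = 3.
|Parcel A △ Parcel B| = |Parcel A| + |Parcel B| − 2·|Parcel A∩Parcel B| = 28 + 17 − 6 = 39.00.

39.00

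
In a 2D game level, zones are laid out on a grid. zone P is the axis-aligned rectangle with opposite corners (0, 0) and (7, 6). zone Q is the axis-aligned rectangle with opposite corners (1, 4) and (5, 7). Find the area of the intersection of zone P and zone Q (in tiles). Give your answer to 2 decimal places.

|zone P∩zone Q|: x∈[1,5], y∈[4,6] → 4·2 = 8.

8.00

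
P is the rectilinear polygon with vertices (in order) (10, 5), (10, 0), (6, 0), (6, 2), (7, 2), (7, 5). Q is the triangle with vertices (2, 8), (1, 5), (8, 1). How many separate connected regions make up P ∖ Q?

1

P ∖ Q is a single connected region.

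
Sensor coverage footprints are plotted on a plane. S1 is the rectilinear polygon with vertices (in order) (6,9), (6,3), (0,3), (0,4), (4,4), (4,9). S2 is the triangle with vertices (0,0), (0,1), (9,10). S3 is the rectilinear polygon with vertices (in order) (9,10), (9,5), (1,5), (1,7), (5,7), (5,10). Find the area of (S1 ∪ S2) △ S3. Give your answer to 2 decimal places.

|S1 ∪ S2| = 18.9611.
|(S1 ∪ S2) ∩ S3| = 6.5.
|(S1 ∪ S2) △ S3| = 18.9611 + 28 − 13 = 33.96.

33.96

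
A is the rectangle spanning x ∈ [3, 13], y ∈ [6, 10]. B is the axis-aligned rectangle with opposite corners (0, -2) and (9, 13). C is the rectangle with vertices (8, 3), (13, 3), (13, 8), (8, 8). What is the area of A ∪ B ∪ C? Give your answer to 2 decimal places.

By inclusion–exclusion:
Individual areas: |A| = 40, |B| = 135, |C| = 25.
|A∩B|: x∈[3,9], y∈[6,10] → 6·4 = 24.
|A∩C|: x∈[8,13], y∈[6,8] → 5·2 = 10.
|B∩C|: x∈[8,9], y∈[3,8] → 1·5 = 5.
|A∩B∩C| = 2.
|A ∪ B ∪ C| = 200 − 39 + 2 = 163.00.

163.00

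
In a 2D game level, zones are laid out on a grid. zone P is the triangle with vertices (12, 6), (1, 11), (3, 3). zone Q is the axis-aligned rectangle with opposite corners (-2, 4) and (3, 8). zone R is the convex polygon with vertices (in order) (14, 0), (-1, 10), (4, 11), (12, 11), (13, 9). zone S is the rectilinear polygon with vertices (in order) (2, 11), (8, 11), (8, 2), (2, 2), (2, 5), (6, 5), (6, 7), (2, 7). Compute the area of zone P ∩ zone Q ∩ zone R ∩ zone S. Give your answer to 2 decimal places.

0.33

The intersection is the polygon with vertices (3,7.333), (2,8), (3,8).
By the shoelace formula its area is 0.33.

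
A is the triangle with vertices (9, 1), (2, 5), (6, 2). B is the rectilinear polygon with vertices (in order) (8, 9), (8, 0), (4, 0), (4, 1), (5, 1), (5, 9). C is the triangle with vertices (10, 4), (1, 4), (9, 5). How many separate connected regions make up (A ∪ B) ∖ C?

(A ∪ B) ∖ C splits into 3 disjoint pieces (area 13.7143, area 0.1122, area 12.9375).

3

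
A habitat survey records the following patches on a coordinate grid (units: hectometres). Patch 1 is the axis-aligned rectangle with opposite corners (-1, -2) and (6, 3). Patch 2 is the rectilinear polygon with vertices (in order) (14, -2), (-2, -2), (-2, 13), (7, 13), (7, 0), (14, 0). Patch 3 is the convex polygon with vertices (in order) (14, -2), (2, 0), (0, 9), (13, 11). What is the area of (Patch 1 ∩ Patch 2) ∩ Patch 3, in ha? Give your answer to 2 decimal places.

The region (Patch 1 ∩ Patch 2) ∩ Patch 3 is the polygon with vertices (6,3), (6,-0.667), (2,0), (1.333,3).
By the shoelace formula its area is 14.33.

14.33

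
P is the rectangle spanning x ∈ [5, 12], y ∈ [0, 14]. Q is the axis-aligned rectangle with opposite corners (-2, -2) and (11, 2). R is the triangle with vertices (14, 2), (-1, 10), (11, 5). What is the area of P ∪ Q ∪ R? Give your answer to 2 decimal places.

By inclusion–exclusion:
Individual areas: |P| = 98, |Q| = 52, |R| = 10.5.
|P∩Q|: x∈[5,11], y∈[0,2] → 6·2 = 12.
|P∩R| = 7.4667.
|Q∩R| = 0.
|P∩Q∩R| = 0.
|P ∪ Q ∪ R| = 160.5 − 19.4667 + 0 = 141.03.

141.03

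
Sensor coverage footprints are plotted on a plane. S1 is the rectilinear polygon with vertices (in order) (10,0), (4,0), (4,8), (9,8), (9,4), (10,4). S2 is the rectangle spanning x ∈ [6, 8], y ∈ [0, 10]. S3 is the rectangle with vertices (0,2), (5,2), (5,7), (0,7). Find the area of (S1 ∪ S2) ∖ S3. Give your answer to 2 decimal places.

43.00

|S1 ∪ S2| = 48.
|(S1 ∪ S2) ∩ S3| = 5.
|(S1 ∪ S2) ∖ S3| = 48 − 5 = 43.00.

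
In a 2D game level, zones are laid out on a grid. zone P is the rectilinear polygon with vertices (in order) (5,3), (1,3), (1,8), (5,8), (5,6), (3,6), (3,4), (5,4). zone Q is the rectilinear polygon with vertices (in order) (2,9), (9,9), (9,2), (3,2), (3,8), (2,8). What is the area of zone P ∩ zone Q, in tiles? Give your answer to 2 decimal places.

6.00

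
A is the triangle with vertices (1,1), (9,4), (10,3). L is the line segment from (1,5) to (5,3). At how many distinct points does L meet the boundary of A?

The segment lies entirely outside A and never meets its boundary.

0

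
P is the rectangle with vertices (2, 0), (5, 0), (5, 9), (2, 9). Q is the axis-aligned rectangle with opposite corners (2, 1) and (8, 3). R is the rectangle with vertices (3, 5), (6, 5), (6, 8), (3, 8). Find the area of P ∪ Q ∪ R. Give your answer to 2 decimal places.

By inclusion–exclusion:
Individual areas: |P| = 27, |Q| = 12, |R| = 9.
|P∩Q|: x∈[2,5], y∈[1,3] → 3·2 = 6.
|P∩R|: x∈[3,5], y∈[5,8] → 2·3 = 6.
|Q∩R| = 0 (no overlap).
|P∩Q∩R| = 0.
|P ∪ Q ∪ R| = 48 − 12 + 0 = 36.00.

36.00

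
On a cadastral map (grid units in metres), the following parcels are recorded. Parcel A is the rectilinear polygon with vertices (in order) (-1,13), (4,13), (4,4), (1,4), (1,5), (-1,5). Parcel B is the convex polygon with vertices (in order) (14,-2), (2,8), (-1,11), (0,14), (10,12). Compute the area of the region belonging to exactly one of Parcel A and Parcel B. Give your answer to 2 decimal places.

98.00

|Parcel A| = 43, |Parcel B| = 98, |Parcel A∩Parcel B| = 21.5.
|Parcel A △ Parcel B| = |Parcel A| + |Parcel B| − 2·|Parcel A∩Parcel B| = 43 + 98 − 43 = 98.00.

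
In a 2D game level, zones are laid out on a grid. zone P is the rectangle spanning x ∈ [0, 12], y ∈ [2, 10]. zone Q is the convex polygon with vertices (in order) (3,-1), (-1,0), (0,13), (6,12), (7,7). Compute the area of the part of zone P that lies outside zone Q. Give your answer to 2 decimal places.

47.15

|zone P| = 96, |zone P∩zone Q| = 48.85.
|zone P ∖ zone Q| = |zone P| − |zone P∩zone Q| = 96 − 48.85 = 47.15.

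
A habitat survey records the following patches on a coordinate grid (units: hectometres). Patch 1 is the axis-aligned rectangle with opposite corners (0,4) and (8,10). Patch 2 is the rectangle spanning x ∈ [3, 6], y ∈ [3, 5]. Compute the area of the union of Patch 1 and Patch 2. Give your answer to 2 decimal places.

51.00

By inclusion–exclusion:
Individual areas: |Patch 1| = 48, |Patch 2| = 6.
|Patch 1∩Patch 2|: x∈[3,6], y∈[4,5] → 3·1 = 3.
|Patch 1 ∪ Patch 2| = 54 − 3 = 51.00.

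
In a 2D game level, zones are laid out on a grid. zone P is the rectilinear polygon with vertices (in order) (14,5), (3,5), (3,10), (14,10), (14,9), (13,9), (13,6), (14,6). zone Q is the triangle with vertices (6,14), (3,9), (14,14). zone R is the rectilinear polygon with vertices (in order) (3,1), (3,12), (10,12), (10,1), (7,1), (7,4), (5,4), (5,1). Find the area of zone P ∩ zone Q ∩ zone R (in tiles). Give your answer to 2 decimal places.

The intersection is the polygon with vertices (3,9), (3.6,10), (5.2,10).
By the shoelace formula its area is 0.80.

0.80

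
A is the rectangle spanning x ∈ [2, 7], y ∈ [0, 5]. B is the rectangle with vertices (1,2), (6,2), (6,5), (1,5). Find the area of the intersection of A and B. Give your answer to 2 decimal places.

|A∩B|: x∈[2,6], y∈[2,5] → 4·3 = 12.

12.00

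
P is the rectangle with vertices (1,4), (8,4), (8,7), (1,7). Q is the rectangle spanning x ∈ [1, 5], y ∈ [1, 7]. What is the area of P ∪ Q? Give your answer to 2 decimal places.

By inclusion–exclusion:
Individual areas: |P| = 21, |Q| = 24.
|P∩Q|: x∈[1,5], y∈[4,7] → 4·3 = 12.
|P ∪ Q| = 45 − 12 = 33.00.

33.00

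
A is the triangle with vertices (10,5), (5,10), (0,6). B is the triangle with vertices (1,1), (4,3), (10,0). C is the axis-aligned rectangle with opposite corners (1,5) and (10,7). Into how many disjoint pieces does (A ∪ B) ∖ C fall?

3

(A ∪ B) ∖ C splits into 3 disjoint pieces (area 10.125, area 0.45, area 10.5).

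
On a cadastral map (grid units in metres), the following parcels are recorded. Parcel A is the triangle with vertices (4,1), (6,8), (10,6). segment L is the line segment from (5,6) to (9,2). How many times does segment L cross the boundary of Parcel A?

The segment meets the boundary at (7.273,3.727), (5.333,5.667).

2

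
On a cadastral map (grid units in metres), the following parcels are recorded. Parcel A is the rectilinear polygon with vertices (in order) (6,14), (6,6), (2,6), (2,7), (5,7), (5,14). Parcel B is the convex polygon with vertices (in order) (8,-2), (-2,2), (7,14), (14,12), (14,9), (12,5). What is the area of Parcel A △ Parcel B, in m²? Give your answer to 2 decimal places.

136.00

|Parcel A| = 11, |Parcel B| = 143, |Parcel A∩Parcel B| = 9.
|Parcel A △ Parcel B| = |Parcel A| + |Parcel B| − 2·|Parcel A∩Parcel B| = 11 + 143 − 18 = 136.00.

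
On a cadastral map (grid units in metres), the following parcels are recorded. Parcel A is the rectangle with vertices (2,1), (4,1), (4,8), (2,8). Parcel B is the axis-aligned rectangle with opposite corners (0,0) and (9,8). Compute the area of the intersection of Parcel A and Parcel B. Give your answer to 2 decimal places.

|Parcel A∩Parcel B|: x∈[2,4], y∈[1,8] → 2·7 = 14.

14.00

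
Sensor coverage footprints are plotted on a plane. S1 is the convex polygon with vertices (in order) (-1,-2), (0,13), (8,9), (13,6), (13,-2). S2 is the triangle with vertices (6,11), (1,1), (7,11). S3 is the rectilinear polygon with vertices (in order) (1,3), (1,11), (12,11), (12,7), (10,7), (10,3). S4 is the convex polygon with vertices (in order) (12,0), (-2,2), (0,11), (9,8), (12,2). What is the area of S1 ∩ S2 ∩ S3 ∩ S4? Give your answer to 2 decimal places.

The intersection is the polygon with vertices (2,3), (5.143,9.286), (5.833,9.056), (2.2,3).
By the shoelace formula its area is 3.14.

3.14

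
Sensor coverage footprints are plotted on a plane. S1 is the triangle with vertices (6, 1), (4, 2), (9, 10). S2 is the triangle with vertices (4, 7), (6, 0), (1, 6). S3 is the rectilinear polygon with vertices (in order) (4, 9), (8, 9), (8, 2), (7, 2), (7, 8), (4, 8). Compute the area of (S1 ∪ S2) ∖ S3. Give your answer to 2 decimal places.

|S1 ∪ S2| = 20.37.
|(S1 ∪ S2) ∩ S3| = 2.1.
|(S1 ∪ S2) ∖ S3| = 20.37 − 2.1 = 18.27.

18.27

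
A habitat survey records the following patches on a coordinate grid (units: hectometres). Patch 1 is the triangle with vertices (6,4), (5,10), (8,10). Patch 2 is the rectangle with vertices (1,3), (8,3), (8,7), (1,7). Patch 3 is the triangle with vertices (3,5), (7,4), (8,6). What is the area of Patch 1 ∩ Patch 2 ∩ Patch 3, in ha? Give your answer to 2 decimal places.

The intersection is the polygon with vertices (6.077,4.231), (5.957,4.261), (5.742,5.548), (6.571,5.714).
By the shoelace formula its area is 0.65.

0.65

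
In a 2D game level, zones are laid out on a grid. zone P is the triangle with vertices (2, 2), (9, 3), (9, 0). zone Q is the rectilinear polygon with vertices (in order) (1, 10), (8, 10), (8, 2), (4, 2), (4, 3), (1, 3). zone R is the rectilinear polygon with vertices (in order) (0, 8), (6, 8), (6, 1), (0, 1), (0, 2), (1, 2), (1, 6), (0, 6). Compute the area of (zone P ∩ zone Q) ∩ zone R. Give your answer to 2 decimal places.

0.86

The region (zone P ∩ zone Q) ∩ zone R is the polygon with vertices (4,2), (4,2.286), (6,2.571), (6,2).
By the shoelace formula its area is 0.86.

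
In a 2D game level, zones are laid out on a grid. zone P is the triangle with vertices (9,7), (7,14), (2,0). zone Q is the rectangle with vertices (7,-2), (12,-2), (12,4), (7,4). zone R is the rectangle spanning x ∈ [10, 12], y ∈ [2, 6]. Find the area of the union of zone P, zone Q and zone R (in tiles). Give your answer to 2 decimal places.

65.50

By inclusion–exclusion:
Individual areas: |zone P| = 31.5, |zone Q| = 30, |zone R| = 8.
|zone P∩zone Q| = 0.
|zone P∩zone R| = 0.
|zone Q∩zone R|: x∈[10,12], y∈[2,4] → 2·2 = 4.
|zone P∩zone Q∩zone R| = 0.
|zone P ∪ zone Q ∪ zone R| = 69.5 − 4 + 0 = 65.50.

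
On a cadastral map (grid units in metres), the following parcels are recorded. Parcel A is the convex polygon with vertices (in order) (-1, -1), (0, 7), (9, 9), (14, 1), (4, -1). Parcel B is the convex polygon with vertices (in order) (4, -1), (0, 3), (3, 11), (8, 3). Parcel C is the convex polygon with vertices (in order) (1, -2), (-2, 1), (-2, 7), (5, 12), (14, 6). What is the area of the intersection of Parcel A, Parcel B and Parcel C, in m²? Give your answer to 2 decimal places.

41.53

The intersection is the polygon with vertices (8,3), (6.2,1.2), (3.476,-0.476), (0,3), (1.636,7.364), (4.829,8.073).
By the shoelace formula its area is 41.53.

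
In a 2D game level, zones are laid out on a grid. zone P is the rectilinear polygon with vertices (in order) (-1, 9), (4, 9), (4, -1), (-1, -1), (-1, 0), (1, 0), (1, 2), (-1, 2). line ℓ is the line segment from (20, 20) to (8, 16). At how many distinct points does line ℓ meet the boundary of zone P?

0

The segment lies entirely outside zone P and never meets its boundary.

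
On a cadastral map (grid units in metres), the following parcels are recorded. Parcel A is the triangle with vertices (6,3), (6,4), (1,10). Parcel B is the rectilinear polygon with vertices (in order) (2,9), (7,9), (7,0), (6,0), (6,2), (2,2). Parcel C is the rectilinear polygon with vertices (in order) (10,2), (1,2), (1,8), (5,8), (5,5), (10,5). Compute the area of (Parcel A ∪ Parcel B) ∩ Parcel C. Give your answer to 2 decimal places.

The region (Parcel A ∪ Parcel B) ∩ Parcel C is the polygon with vertices (7,2), (6,2), (2,2), (2,8), (5,8), (5,5), (7,5).
By the shoelace formula its area is 24.00.

24.00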